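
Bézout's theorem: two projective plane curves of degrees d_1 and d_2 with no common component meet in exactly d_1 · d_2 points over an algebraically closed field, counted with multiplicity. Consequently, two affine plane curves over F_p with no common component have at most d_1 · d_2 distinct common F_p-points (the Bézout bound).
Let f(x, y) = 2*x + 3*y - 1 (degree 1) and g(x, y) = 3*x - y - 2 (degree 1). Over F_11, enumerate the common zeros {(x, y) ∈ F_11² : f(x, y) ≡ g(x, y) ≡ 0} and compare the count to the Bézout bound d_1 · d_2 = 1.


Common zeros: ∅; count = 0; Bézout bound = 1.

deg(f) = 1, deg(g) = 1, so Bézout bound = 1.
Scan x ∈ F_11. For each x, list the y ∈ F_11 with f(x, y) ≡ 0 and those with g(x, y) ≡ 0 (mod 11); the common zeros in that column are the intersection.
  x = 0: f ≡ 0 at y ∈ {4}; g ≡ 0 at y ∈ {9}; common: ∅.
  x = 1: f ≡ 0 at y ∈ {7}; g ≡ 0 at y ∈ {1}; common: ∅.
  x = 2: f ≡ 0 at y ∈ {10}; g ≡ 0 at y ∈ {4}; common: ∅.
  x = 3: f ≡ 0 at y ∈ {2}; g ≡ 0 at y ∈ {7}; common: ∅.
  x = 4: f ≡ 0 at y ∈ {5}; g ≡ 0 at y ∈ {10}; common: ∅.
  x = 5: f ≡ 0 at y ∈ {8}; g ≡ 0 at y ∈ {2}; common: ∅.
  x = 6: f ≡ 0 at y ∈ {0}; g ≡ 0 at y ∈ {5}; common: ∅.
  x = 7: f ≡ 0 at y ∈ {3}; g ≡ 0 at y ∈ {8}; common: ∅.
  x = 8: f ≡ 0 at y ∈ {6}; g ≡ 0 at y ∈ {0}; common: ∅.
  x = 9: f ≡ 0 at y ∈ {9}; g ≡ 0 at y ∈ {3}; common: ∅.
  x = 10: f ≡ 0 at y ∈ {1}; g ≡ 0 at y ∈ {6}; common: ∅.
Collecting: common zeros = ∅, so the count is 0.
Comparison with the Bézout bound: 0 ≤ 1 = deg(f)·deg(g), as expected for curves with no common component (the affine F_11-count falls short of the bound because intersections may lie at infinity, over extension fields, or carry multiplicity).


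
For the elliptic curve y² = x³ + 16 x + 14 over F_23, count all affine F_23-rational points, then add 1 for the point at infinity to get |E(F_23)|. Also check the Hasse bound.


Affine points = {(1, 10), (1, 13), (2, 10), (2, 13), (4, 2), (4, 21), (5, 9), (5, 14), (6, 2), (6, 21), (7, 3), (7, 20), (9, 6), (9, 17), (10, 1), (10, 22), (11, 7), (11, 16), (12, 5), (12, 18), (13, 2), (13, 21), (15, 8), (15, 15), (17, 1), (17, 22), (18, 4), (18, 19), (19, 1), (19, 22), (20, 10), (20, 13)}; affine count = 32; |E(F_23)| = 33.

Discriminant check: Δ ∝ 4a³ + 27b² = 4·16³ + 27·14² = 4·4096 + 27·196 ≡ 10 (mod 23). Nonzero ⇒ E is nonsingular.
For each x ∈ F_23, compute rhs = x³ + 16·x + 14 mod 23, then count y ∈ F_23 with y² ≡ rhs.
  x = 0: rhs = 14, matching y values: none (0 points).
  x = 1: rhs = 8, matching y values: 10, 13 (2 points).
  x = 2: rhs = 8, matching y values: 10, 13 (2 points).
  x = 3: rhs = 20, matching y values: none (0 points).
  x = 4: rhs = 4, matching y values: 2, 21 (2 points).
  x = 5: rhs = 12, matching y values: 9, 14 (2 points).
  x = 6: rhs = 4, matching y values: 2, 21 (2 points).
  x = 7: rhs = 9, matching y values: 3, 20 (2 points).
  x = 8: rhs = 10, matching y values: none (0 points).
  x = 9: rhs = 13, matching y values: 6, 17 (2 points).
  x = 10: rhs = 1, matching y values: 1, 22 (2 points).
  x = 11: rhs = 3, matching y values: 7, 16 (2 points).
  x = 12: rhs = 2, matching y values: 5, 18 (2 points).
  x = 13: rhs = 4, matching y values: 2, 21 (2 points).
  x = 14: rhs = 15, matching y values: none (0 points).
  x = 15: rhs = 18, matching y values: 8, 15 (2 points).
  x = 16: rhs = 19, matching y values: none (0 points).
  x = 17: rhs = 1, matching y values: 1, 22 (2 points).
  x = 18: rhs = 16, matching y values: 4, 19 (2 points).
  x = 19: rhs = 1, matching y values: 1, 22 (2 points).
  x = 20: rhs = 8, matching y values: 10, 13 (2 points).
  x = 21: rhs = 20, matching y values: none (0 points).
  x = 22: rhs = 20, matching y values: none (0 points).
Total affine count: 32.
Full point count |E(F_23)| = 32 + 1 = 33.
Hasse bound: |33 − (23+1)| = |9| = 9 ≤ 2√23 ≈ 9.5917 ✓.


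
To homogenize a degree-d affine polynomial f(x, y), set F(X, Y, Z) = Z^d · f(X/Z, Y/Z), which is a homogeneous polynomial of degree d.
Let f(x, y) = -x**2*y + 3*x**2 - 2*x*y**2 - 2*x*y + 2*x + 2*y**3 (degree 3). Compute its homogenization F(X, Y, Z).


F(X, Y, Z) = -X**2*Y + 3*X**2*Z - 2*X*Y**2 - 2*X*Y*Z + 2*X*Z**2 + 2*Y**3

deg(f) = 3.
Substitute x = X/Z, y = Y/Z into f, then multiply by Z^3.
  monomial -1·x^2·y^1 ↦ -1·X^2·Y^1·Z^0.
  monomial 3·x^2·y^0 ↦ 3·X^2·Y^0·Z^1.
  monomial -2·x^1·y^2 ↦ -2·X^1·Y^2·Z^0.
  monomial -2·x^1·y^1 ↦ -2·X^1·Y^1·Z^1.
  monomial 2·x^1·y^0 ↦ 2·X^1·Y^0·Z^2.
  monomial 2·x^0·y^3 ↦ 2·X^0·Y^3·Z^0.
Collecting: F(X, Y, Z) = -X**2*Y + 3*X**2*Z - 2*X*Y**2 - 2*X*Y*Z + 2*X*Z**2 + 2*Y**3.


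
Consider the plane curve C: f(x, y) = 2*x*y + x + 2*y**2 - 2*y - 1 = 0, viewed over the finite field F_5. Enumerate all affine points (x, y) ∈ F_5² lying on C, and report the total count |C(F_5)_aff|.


Affine F_5-points: {(1, 0), (2, 1), (2, 3), (3, 4)}; count = 4.

For each of the 25 pairs (x, y) ∈ F_5², evaluate f(x, y) mod 5. Record the zeros.
  x = 0: [0↦4, 1↦4, 2↦3, 3↦1, 4↦3]  zeros at y ∈ ∅
  x = 1: [0↦0, 1↦2, 2↦3, 3↦3, 4↦2]  zeros at y ∈ {0}
  x = 2: [0↦1, 1↦0, 2↦3, 3↦0, 4↦1]  zeros at y ∈ {1, 3}
  x = 3: [0↦2, 1↦3, 2↦3, 3↦2, 4↦0]  zeros at y ∈ {4}
  x = 4: [0↦3, 1↦1, 2↦3, 3↦4, 4↦4]  zeros at y ∈ ∅
Collecting zeros: affine points = {(1, 0), (2, 1), (2, 3), (3, 4)}.
Total count |C(F_5)_aff| = 4.


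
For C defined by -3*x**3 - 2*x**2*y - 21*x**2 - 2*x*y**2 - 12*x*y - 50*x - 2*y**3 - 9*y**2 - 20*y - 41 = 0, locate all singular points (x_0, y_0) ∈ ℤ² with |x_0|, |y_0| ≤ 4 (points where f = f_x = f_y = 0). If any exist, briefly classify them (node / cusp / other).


Singular points: {(-2, -1)}; classification: node.

Compute partial derivatives:
  f_x = -9*x**2 - 4*x*y - 42*x - 2*y**2 - 12*y - 50.
  f_y = -2*x**2 - 4*x*y - 12*x - 6*y**2 - 18*y - 20.
Scan x_0 ∈ {−4, ..., 4}. For each x_0, f_y(x_0, y) is a polynomial in y; find its integer roots y ∈ {−4, ..., 4}, then test f_x and f at those candidates.
  x = -4: f_y(-4, y) = -6*y**2 - 2*y - 4; no integer root y with |y| ≤ 4.
  x = -3: f_y(-3, y) = -6*y**2 - 6*y - 2; no integer root y with |y| ≤ 4.
  x = -2: f_y(-2, y) = -6*y**2 - 10*y - 4; vanishes at y ∈ {-1}. (-2, -1): f_x = 0, f = 0 — SINGULAR.
  x = -1: f_y(-1, y) = -6*y**2 - 14*y - 10; no integer root y with |y| ≤ 4.
  x = 0: f_y(0, y) = -6*y**2 - 18*y - 20; no integer root y with |y| ≤ 4.
  x = 1: f_y(1, y) = -6*y**2 - 22*y - 34; no integer root y with |y| ≤ 4.
  x = 2: f_y(2, y) = -6*y**2 - 26*y - 52; no integer root y with |y| ≤ 4.
  x = 3: f_y(3, y) = -6*y**2 - 30*y - 74; no integer root y with |y| ≤ 4.
  x = 4: f_y(4, y) = -6*y**2 - 34*y - 100; no integer root y with |y| ≤ 4.
Only singular point on the grid: (-2, -1).
Classify: substitute x = -2 + u, y = -1 + v and expand: f = -3*u**3 - 2*u**2*v - u**2 - 2*u*v**2 - 2*v**3 + v**2.
No constant or linear terms (consistent with a singular point). Quadratic part: -u**2 + v**2. Cubic part: -3*u**3 - 2*u**2*v - 2*u*v**2 - 2*v**3.
The quadratic part v**2 - u**2 = (v − u)(v + u) splits into two distinct linear factors, so there are two distinct tangent lines y − -1 = ±(x − -2) — this is a node (ordinary double point).
Classification: node.


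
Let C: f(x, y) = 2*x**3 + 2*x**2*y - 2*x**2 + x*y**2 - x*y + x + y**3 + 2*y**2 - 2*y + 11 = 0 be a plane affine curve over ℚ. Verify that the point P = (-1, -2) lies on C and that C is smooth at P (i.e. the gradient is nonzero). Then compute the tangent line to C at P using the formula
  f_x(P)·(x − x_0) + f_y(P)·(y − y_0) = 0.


Tangent line at P: 25*x + 9*y + 43 = 0.

Step 1: f(-1, -2) = 0, so P lies on C.
Step 2: partial derivatives
  f_x(x, y) = 6*x**2 + 4*x*y - 4*x + y**2 - y + 1, f_y(x, y) = 2*x**2 + 2*x*y - x + 3*y**2 + 4*y - 2.
  f_x(P) = 25, f_y(P) = 9 (gradient nonzero, so P is smooth).
Step 3: tangent line at P: 25·(x − -1) + 9·(y − -2) = 0.
Expanding: 25*x + 9*y + 43 = 0.


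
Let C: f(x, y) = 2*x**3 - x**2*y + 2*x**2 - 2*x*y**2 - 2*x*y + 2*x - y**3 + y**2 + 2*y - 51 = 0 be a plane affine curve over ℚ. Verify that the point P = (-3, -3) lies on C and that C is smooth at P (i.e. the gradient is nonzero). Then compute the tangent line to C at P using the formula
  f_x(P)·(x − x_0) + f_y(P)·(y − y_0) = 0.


Tangent line at P: 14*x - 70*y - 168 = 0.

Step 1: f(-3, -3) = 0, so P lies on C.
Step 2: partial derivatives
  f_x(x, y) = 6*x**2 - 2*x*y + 4*x - 2*y**2 - 2*y + 2, f_y(x, y) = -x**2 - 4*x*y - 2*x - 3*y**2 + 2*y + 2.
  f_x(P) = 14, f_y(P) = -70 (gradient nonzero, so P is smooth).
Step 3: tangent line at P: 14·(x − -3) + -70·(y − -3) = 0.
Expanding: 14*x - 70*y - 168 = 0.


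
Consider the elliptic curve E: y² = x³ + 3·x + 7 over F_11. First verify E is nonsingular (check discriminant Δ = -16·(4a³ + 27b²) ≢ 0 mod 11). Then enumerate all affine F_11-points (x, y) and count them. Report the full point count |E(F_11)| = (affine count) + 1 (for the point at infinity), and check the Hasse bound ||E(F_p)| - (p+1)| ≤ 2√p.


Affine points = {(1, 0), (5, 2), (5, 9), (8, 2), (8, 9), (9, 2), (9, 9), (10, 5), (10, 6)}; affine count = 9; |E(F_11)| = 10.

Discriminant check: Δ ∝ 4a³ + 27b² = 4·3³ + 27·7² = 4·27 + 27·49 ≡ 1 (mod 11). Nonzero ⇒ E is nonsingular.
For each x ∈ F_11, compute rhs = x³ + 3·x + 7 mod 11, then count y ∈ F_11 with y² ≡ rhs.
  x = 0: rhs = 7, matching y values: none (0 points).
  x = 1: rhs = 0, matching y values: 0 (1 points).
  x = 2: rhs = 10, matching y values: none (0 points).
  x = 3: rhs = 10, matching y values: none (0 points).
  x = 4: rhs = 6, matching y values: none (0 points).
  x = 5: rhs = 4, matching y values: 2, 9 (2 points).
  x = 6: rhs = 10, matching y values: none (0 points).
  x = 7: rhs = 8, matching y values: none (0 points).
  x = 8: rhs = 4, matching y values: 2, 9 (2 points).
  x = 9: rhs = 4, matching y values: 2, 9 (2 points).
  x = 10: rhs = 3, matching y values: 5, 6 (2 points).
Total affine count: 9.
Full point count |E(F_11)| = 9 + 1 = 10.
Hasse bound: |10 − (11+1)| = |-2| = 2 ≤ 2√11 ≈ 6.6332 ✓.


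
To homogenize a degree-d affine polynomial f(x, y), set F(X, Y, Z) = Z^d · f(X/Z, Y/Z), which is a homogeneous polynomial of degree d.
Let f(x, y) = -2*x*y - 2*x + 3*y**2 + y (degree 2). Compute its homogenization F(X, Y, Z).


F(X, Y, Z) = -2*X*Y - 2*X*Z + 3*Y**2 + Y*Z

deg(f) = 2.
Substitute x = X/Z, y = Y/Z into f, then multiply by Z^2.
  monomial -2·x^1·y^1 ↦ -2·X^1·Y^1·Z^0.
  monomial -2·x^1·y^0 ↦ -2·X^1·Y^0·Z^1.
  monomial 3·x^0·y^2 ↦ 3·X^0·Y^2·Z^0.
  monomial 1·x^0·y^1 ↦ 1·X^0·Y^1·Z^1.
Collecting: F(X, Y, Z) = -2*X*Y - 2*X*Z + 3*Y**2 + Y*Z.


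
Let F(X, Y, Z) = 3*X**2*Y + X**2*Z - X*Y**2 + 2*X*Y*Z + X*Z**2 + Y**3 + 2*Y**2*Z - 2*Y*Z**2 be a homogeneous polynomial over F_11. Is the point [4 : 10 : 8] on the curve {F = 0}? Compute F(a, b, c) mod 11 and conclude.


F(4,10,8) ≡ 4 (mod 11); P is NOT on the curve.

Evaluate F(4, 10, 8) term-by-term (mod 11).
  3*X**2*Y ↦ 3·16·10·1 = 480
  X**2*Z ↦ 1·16·1·8 = 128
  -X*Y**2 ↦ -1·4·100·1 = -400
  2*X*Y*Z ↦ 2·4·10·8 = 640
  X*Z**2 ↦ 1·4·1·64 = 256
  Y**3 ↦ 1·1·1000·1 = 1000
  2*Y**2*Z ↦ 2·1·100·8 = 1600
  -2*Y*Z**2 ↦ -2·1·10·64 = -1280
Sum: F(4, 10, 8) = (480) + (128) + (-400) + (640) + (256) + (1000) + (1600) + (-1280) = 2424.
Reducing mod 11: 2424 ≡ 4 (mod 11).
Since F(a, b, c) ≡ 4 ≠ 0 (mod 11), P does NOT lie on the curve.


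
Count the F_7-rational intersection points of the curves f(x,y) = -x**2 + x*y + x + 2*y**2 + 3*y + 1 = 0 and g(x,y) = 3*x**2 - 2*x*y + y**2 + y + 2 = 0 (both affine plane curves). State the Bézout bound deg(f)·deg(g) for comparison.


Common zeros: {(0, 3)}; count = 1; Bézout bound = 4.

deg(f) = 2, deg(g) = 2, so Bézout bound = 4.
Scan x ∈ F_7. For each x, list the y ∈ F_7 with f(x, y) ≡ 0 and those with g(x, y) ≡ 0 (mod 7); the common zeros in that column are the intersection.
  x = 0: f ≡ 0 at y ∈ {3, 6}; g ≡ 0 at y ∈ {3}; common: {3}.
  x = 1: f ≡ 0 at y ∈ {1, 4}; g ≡ 0 at y ∈ {2, 6}; common: ∅.
  x = 2: f ≡ 0 at y ∈ ∅; g ≡ 0 at y ∈ {0, 3}; common: ∅.
  x = 3: f ≡ 0 at y ∈ ∅; g ≡ 0 at y ∈ {6}; common: ∅.
  x = 4: f ≡ 0 at y ∈ {3, 4}; g ≡ 0 at y ∈ ∅; common: ∅.
  x = 5: f ≡ 0 at y ∈ ∅; g ≡ 0 at y ∈ {0, 2}; common: ∅.
  x = 6: f ≡ 0 at y ∈ ∅; g ≡ 0 at y ∈ ∅; common: ∅.
Collecting: common zeros = {(0, 3)}, so the count is 1.
Comparison with the Bézout bound: 1 ≤ 4 = deg(f)·deg(g), as expected for curves with no common component (the affine F_7-count falls short of the bound because intersections may lie at infinity, over extension fields, or carry multiplicity).


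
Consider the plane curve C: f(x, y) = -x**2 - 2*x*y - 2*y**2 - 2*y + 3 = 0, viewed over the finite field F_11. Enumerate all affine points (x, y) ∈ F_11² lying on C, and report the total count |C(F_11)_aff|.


Affine F_11-points: {(3, 8), (3, 10), (5, 0), (5, 5), (6, 0), (6, 4), (7, 5), (7, 9), (8, 4), (8, 9), (10, 1), (10, 10)}; count = 12.

For each of the 121 pairs (x, y) ∈ F_11², evaluate f(x, y) mod 11. Record the zeros.
  x = 0: [0↦3, 1↦10, 2↦2, 3↦1, 4↦7, 5↦9, 6↦7, 7↦1, 8↦2, 9↦10, 10↦3]  zeros at y ∈ ∅
  x = 1: [0↦2, 1↦7, 2↦8, 3↦5, 4↦9, 5↦9, 6↦5, 7↦8, 8↦7, 9↦2, 10↦4]  zeros at y ∈ ∅
  x = 2: [0↦10, 1↦2, 2↦1, 3↦7, 4↦9, 5↦7, 6↦1, 7↦2, 8↦10, 9↦3, 10↦3]  zeros at y ∈ ∅
  x = 3: [0↦5, 1↦6, 2↦3, 3↦7, 4↦7, 5↦3, 6↦6, 7↦5, 8↦0, 9↦2, 10↦0]  zeros at y ∈ {8, 10}
  x = 4: [0↦9, 1↦8, 2↦3, 3↦5, 4↦3, 5↦8, 6↦9, 7↦6, 8↦10, 9↦10, 10↦6]  zeros at y ∈ ∅
  x = 5: [0↦0, 1↦8, 2↦1, 3↦1, 4↦8, 5↦0, 6↦10, 7↦5, 8↦7, 9↦5, 10↦10]  zeros at y ∈ {0, 5}
  x = 6: [0↦0, 1↦6, 2↦8, 3↦6, 4↦0, 5↦1, 6↦9, 7↦2, 8↦2, 9↦9, 10↦1]  zeros at y ∈ {0, 4}
  x = 7: [0↦9, 1↦2, 2↦2, 3↦9, 4↦1, 5↦0, 6↦6, 7↦8, 8↦6, 9↦0, 10↦1]  zeros at y ∈ {5, 9}
  x = 8: [0↦5, 1↦7, 2↦5, 3↦10, 4↦0, 5↦8, 6↦1, 7↦1, 8↦8, 9↦0, 10↦10]  zeros at y ∈ {4, 9}
  x = 9: [0↦10, 1↦10, 2↦6, 3↦9, 4↦8, 5↦3, 6↦5, 7↦3, 8↦8, 9↦9, 10↦6]  zeros at y ∈ ∅
  x = 10: [0↦2, 1↦0, 2↦5, 3↦6, 4↦3, 5↦7, 6↦7, 7↦3, 8↦6, 9↦5, 10↦0]  zeros at y ∈ {1, 10}
Collecting zeros: affine points = {(3, 8), (3, 10), (5, 0), (5, 5), (6, 0), (6, 4), (7, 5), (7, 9), (8, 4), (8, 9), (10, 1), (10, 10)}.
Total count |C(F_11)_aff| = 12.


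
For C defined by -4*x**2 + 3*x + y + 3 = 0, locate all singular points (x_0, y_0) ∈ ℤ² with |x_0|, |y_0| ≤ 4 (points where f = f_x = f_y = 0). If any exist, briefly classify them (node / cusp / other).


No singular points in the scanned grid; C is smooth there.

Compute partial derivatives:
  f_x = 3 - 8*x.
  f_y = 1.
f_y = 1 is a nonzero constant, so f_y never vanishes: no point (x, y) can satisfy f = f_x = f_y = 0. In particular no (x, y) ∈ {−4, ..., 4}² is singular; the curve is smooth.


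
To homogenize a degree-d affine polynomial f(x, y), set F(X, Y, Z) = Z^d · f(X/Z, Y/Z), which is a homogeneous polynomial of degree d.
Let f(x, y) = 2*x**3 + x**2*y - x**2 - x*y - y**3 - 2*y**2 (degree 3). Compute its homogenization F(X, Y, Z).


F(X, Y, Z) = 2*X**3 + X**2*Y - X**2*Z - X*Y*Z - Y**3 - 2*Y**2*Z

deg(f) = 3.
Substitute x = X/Z, y = Y/Z into f, then multiply by Z^3.
  monomial 2·x^3·y^0 ↦ 2·X^3·Y^0·Z^0.
  monomial 1·x^2·y^1 ↦ 1·X^2·Y^1·Z^0.
  monomial -1·x^2·y^0 ↦ -1·X^2·Y^0·Z^1.
  monomial -1·x^1·y^1 ↦ -1·X^1·Y^1·Z^1.
  monomial -1·x^0·y^3 ↦ -1·X^0·Y^3·Z^0.
  monomial -2·x^0·y^2 ↦ -2·X^0·Y^2·Z^1.
Collecting: F(X, Y, Z) = 2*X**3 + X**2*Y - X**2*Z - X*Y*Z - Y**3 - 2*Y**2*Z.


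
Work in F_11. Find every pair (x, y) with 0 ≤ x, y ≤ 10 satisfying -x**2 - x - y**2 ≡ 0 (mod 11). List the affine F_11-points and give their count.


Affine F_11-points: {(0, 0), (1, 3), (1, 8), (2, 4), (2, 7), (5, 5), (5, 6), (8, 4), (8, 7), (9, 3), (9, 8), (10, 0)}; count = 12.

For each of the 121 pairs (x, y) ∈ F_11², evaluate f(x, y) mod 11. Record the zeros.
  x = 0: [0↦0, 1↦10, 2↦7, 3↦2, 4↦6, 5↦8, 6↦8, 7↦6, 8↦2, 9↦7, 10↦10]  zeros at y ∈ {0}
  x = 1: [0↦9, 1↦8, 2↦5, 3↦0, 4↦4, 5↦6, 6↦6, 7↦4, 8↦0, 9↦5, 10↦8]  zeros at y ∈ {3, 8}
  x = 2: [0↦5, 1↦4, 2↦1, 3↦7, 4↦0, 5↦2, 6↦2, 7↦0, 8↦7, 9↦1, 10↦4]  zeros at y ∈ {4, 7}
  x = 3: [0↦10, 1↦9, 2↦6, 3↦1, 4↦5, 5↦7, 6↦7, 7↦5, 8↦1, 9↦6, 10↦9]  zeros at y ∈ ∅
  x = 4: [0↦2, 1↦1, 2↦9, 3↦4, 4↦8, 5↦10, 6↦10, 7↦8, 8↦4, 9↦9, 10↦1]  zeros at y ∈ ∅
  x = 5: [0↦3, 1↦2, 2↦10, 3↦5, 4↦9, 5↦0, 6↦0, 7↦9, 8↦5, 9↦10, 10↦2]  zeros at y ∈ {5, 6}
  x = 6: [0↦2, 1↦1, 2↦9, 3↦4, 4↦8, 5↦10, 6↦10, 7↦8, 8↦4, 9↦9, 10↦1]  zeros at y ∈ ∅
  x = 7: [0↦10, 1↦9, 2↦6, 3↦1, 4↦5, 5↦7, 6↦7, 7↦5, 8↦1, 9↦6, 10↦9]  zeros at y ∈ ∅
  x = 8: [0↦5, 1↦4, 2↦1, 3↦7, 4↦0, 5↦2, 6↦2, 7↦0, 8↦7, 9↦1, 10↦4]  zeros at y ∈ {4, 7}
  x = 9: [0↦9, 1↦8, 2↦5, 3↦0, 4↦4, 5↦6, 6↦6, 7↦4, 8↦0, 9↦5, 10↦8]  zeros at y ∈ {3, 8}
  x = 10: [0↦0, 1↦10, 2↦7, 3↦2, 4↦6, 5↦8, 6↦8, 7↦6, 8↦2, 9↦7, 10↦10]  zeros at y ∈ {0}
Collecting zeros: affine points = {(0, 0), (1, 3), (1, 8), (2, 4), (2, 7), (5, 5), (5, 6), (8, 4), (8, 7), (9, 3), (9, 8), (10, 0)}.
Total count |C(F_11)_aff| = 12.


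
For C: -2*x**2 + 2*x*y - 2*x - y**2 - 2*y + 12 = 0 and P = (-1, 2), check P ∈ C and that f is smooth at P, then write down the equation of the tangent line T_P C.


Tangent line at P: 6*x - 8*y + 22 = 0.

Step 1: f(-1, 2) = 0, so P lies on C.
Step 2: partial derivatives
  f_x(x, y) = -4*x + 2*y - 2, f_y(x, y) = 2*x - 2*y - 2.
  f_x(P) = 6, f_y(P) = -8 (gradient nonzero, so P is smooth).
Step 3: tangent line at P: 6·(x − -1) + -8·(y − 2) = 0.
Expanding: 6*x - 8*y + 22 = 0.


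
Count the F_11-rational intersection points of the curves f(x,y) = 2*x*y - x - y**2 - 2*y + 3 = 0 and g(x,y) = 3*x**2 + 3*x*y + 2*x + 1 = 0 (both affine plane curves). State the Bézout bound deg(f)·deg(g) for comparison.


Common zeros: ∅; count = 0; Bézout bound = 4.

deg(f) = 2, deg(g) = 2, so Bézout bound = 4.
Scan x ∈ F_11. For each x, list the y ∈ F_11 with f(x, y) ≡ 0 and those with g(x, y) ≡ 0 (mod 11); the common zeros in that column are the intersection.
  x = 0: f ≡ 0 at y ∈ {1, 8}; g ≡ 0 at y ∈ ∅; common: ∅.
  x = 1: f ≡ 0 at y ∈ ∅; g ≡ 0 at y ∈ {9}; common: ∅.
  x = 2: f ≡ 0 at y ∈ ∅; g ≡ 0 at y ∈ {10}; common: ∅.
  x = 3: f ≡ 0 at y ∈ {0, 4}; g ≡ 0 at y ∈ {6}; common: ∅.
  x = 4: f ≡ 0 at y ∈ ∅; g ≡ 0 at y ∈ {9}; common: ∅.
  x = 5: f ≡ 0 at y ∈ {9, 10}; g ≡ 0 at y ∈ {6}; common: ∅.
  x = 6: f ≡ 0 at y ∈ {5}; g ≡ 0 at y ∈ {0}; common: ∅.
  x = 7: f ≡ 0 at y ∈ ∅; g ≡ 0 at y ∈ {8}; common: ∅.
  x = 8: f ≡ 0 at y ∈ {7}; g ≡ 0 at y ∈ {0}; common: ∅.
  x = 9: f ≡ 0 at y ∈ {2, 3}; g ≡ 0 at y ∈ {7}; common: ∅.
  x = 10: f ≡ 0 at y ∈ ∅; g ≡ 0 at y ∈ {8}; common: ∅.
Collecting: common zeros = ∅, so the count is 0.
Comparison with the Bézout bound: 0 ≤ 4 = deg(f)·deg(g), as expected for curves with no common component (the affine F_11-count falls short of the bound because intersections may lie at infinity, over extension fields, or carry multiplicity).


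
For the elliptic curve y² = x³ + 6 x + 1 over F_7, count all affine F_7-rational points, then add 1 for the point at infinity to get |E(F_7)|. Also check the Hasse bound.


Affine points = {(0, 1), (0, 6), (1, 1), (1, 6), (2, 0), (3, 2), (3, 5), (5, 3), (5, 4), (6, 1), (6, 6)}; affine count = 11; |E(F_7)| = 12.

Discriminant check: Δ ∝ 4a³ + 27b² = 4·6³ + 27·1² = 4·216 + 27·1 ≡ 2 (mod 7). Nonzero ⇒ E is nonsingular.
For each x ∈ F_7, compute rhs = x³ + 6·x + 1 mod 7, then count y ∈ F_7 with y² ≡ rhs.
  x = 0: rhs = 1, matching y values: 1, 6 (2 points).
  x = 1: rhs = 1, matching y values: 1, 6 (2 points).
  x = 2: rhs = 0, matching y values: 0 (1 points).
  x = 3: rhs = 4, matching y values: 2, 5 (2 points).
  x = 4: rhs = 5, matching y values: none (0 points).
  x = 5: rhs = 2, matching y values: 3, 4 (2 points).
  x = 6: rhs = 1, matching y values: 1, 6 (2 points).
Total affine count: 11.
Full point count |E(F_7)| = 11 + 1 = 12.
Hasse bound: |12 − (7+1)| = |4| = 4 ≤ 2√7 ≈ 5.2915 ✓.


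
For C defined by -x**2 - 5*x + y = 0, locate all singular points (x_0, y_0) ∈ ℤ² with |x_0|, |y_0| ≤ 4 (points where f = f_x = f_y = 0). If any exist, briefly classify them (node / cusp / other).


No singular points in the scanned grid; C is smooth there.

Compute partial derivatives:
  f_x = -2*x - 5.
  f_y = 1.
f_y = 1 is a nonzero constant, so f_y never vanishes: no point (x, y) can satisfy f = f_x = f_y = 0. In particular no (x, y) ∈ {−4, ..., 4}² is singular; the curve is smooth.


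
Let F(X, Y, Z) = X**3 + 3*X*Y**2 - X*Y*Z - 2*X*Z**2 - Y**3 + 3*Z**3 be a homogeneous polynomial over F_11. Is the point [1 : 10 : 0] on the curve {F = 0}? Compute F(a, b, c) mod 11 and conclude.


F(1,10,0) ≡ 5 (mod 11); P is NOT on the curve.

Evaluate F(1, 10, 0) term-by-term (mod 11).
  X**3 ↦ 1·1·1·1 = 1
  3*X*Y**2 ↦ 3·1·100·1 = 300
  -X*Y*Z ↦ -1·1·10·0 = 0
  -2*X*Z**2 ↦ -2·1·1·0 = 0
  -Y**3 ↦ -1·1·1000·1 = -1000
  3*Z**3 ↦ 3·1·1·0 = 0
Sum: F(1, 10, 0) = (1) + (300) + (0) + (0) + (-1000) + (0) = -699.
Reducing mod 11: -699 ≡ 5 (mod 11).
Since F(a, b, c) ≡ 5 ≠ 0 (mod 11), P does NOT lie on the curve.


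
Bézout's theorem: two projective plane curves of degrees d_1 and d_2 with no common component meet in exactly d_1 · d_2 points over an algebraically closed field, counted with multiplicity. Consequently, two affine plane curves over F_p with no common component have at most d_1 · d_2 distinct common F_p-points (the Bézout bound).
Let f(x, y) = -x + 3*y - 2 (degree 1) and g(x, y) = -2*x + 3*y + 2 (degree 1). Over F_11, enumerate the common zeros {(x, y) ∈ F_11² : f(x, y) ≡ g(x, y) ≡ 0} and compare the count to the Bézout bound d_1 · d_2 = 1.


Common zeros: {(4, 2)}; count = 1; Bézout bound = 1.

deg(f) = 1, deg(g) = 1, so Bézout bound = 1.
Scan x ∈ F_11. For each x, list the y ∈ F_11 with f(x, y) ≡ 0 and those with g(x, y) ≡ 0 (mod 11); the common zeros in that column are the intersection.
  x = 0: f ≡ 0 at y ∈ {8}; g ≡ 0 at y ∈ {3}; common: ∅.
  x = 1: f ≡ 0 at y ∈ {1}; g ≡ 0 at y ∈ {0}; common: ∅.
  x = 2: f ≡ 0 at y ∈ {5}; g ≡ 0 at y ∈ {8}; common: ∅.
  x = 3: f ≡ 0 at y ∈ {9}; g ≡ 0 at y ∈ {5}; common: ∅.
  x = 4: f ≡ 0 at y ∈ {2}; g ≡ 0 at y ∈ {2}; common: {2}.
  x = 5: f ≡ 0 at y ∈ {6}; g ≡ 0 at y ∈ {10}; common: ∅.
  x = 6: f ≡ 0 at y ∈ {10}; g ≡ 0 at y ∈ {7}; common: ∅.
  x = 7: f ≡ 0 at y ∈ {3}; g ≡ 0 at y ∈ {4}; common: ∅.
  x = 8: f ≡ 0 at y ∈ {7}; g ≡ 0 at y ∈ {1}; common: ∅.
  x = 9: f ≡ 0 at y ∈ {0}; g ≡ 0 at y ∈ {9}; common: ∅.
  x = 10: f ≡ 0 at y ∈ {4}; g ≡ 0 at y ∈ {6}; common: ∅.
Collecting: common zeros = {(4, 2)}, so the count is 1.
Comparison with the Bézout bound: 1 ≤ 1 = deg(f)·deg(g), as expected for curves with no common component (the bound is attained).


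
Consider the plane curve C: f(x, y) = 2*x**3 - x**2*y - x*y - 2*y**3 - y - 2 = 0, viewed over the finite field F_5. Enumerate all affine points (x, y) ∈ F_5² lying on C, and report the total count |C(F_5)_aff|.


Affine F_5-points: {(0, 1), (0, 2), (1, 0), (1, 1), (1, 4), (2, 1), (3, 2)}; count = 7.

For each of the 25 pairs (x, y) ∈ F_5², evaluate f(x, y) mod 5. Record the zeros.
  x = 0: [0↦3, 1↦0, 2↦0, 3↦1, 4↦1]  zeros at y ∈ {1, 2}
  x = 1: [0↦0, 1↦0, 2↦3, 3↦2, 4↦0]  zeros at y ∈ {0, 1, 4}
  x = 2: [0↦4, 1↦0, 2↦4, 3↦4, 4↦3]  zeros at y ∈ {1}
  x = 3: [0↦2, 1↦2, 2↦0, 3↦4, 4↦2]  zeros at y ∈ {2}
  x = 4: [0↦1, 1↦3, 2↦3, 3↦4, 4↦4]  zeros at y ∈ ∅
Collecting zeros: affine points = {(0, 1), (0, 2), (1, 0), (1, 1), (1, 4), (2, 1), (3, 2)}.
Total count |C(F_5)_aff| = 7.


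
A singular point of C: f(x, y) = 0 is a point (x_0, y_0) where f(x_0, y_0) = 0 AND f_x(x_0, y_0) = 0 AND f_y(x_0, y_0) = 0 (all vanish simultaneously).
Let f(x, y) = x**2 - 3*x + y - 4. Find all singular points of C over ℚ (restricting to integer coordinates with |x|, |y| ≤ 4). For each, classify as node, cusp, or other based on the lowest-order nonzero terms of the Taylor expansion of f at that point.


No singular points in the scanned grid; C is smooth there.

Compute partial derivatives:
  f_x = 2*x - 3.
  f_y = 1.
f_y = 1 is a nonzero constant, so f_y never vanishes: no point (x, y) can satisfy f = f_x = f_y = 0. In particular no (x, y) ∈ {−4, ..., 4}² is singular; the curve is smooth.


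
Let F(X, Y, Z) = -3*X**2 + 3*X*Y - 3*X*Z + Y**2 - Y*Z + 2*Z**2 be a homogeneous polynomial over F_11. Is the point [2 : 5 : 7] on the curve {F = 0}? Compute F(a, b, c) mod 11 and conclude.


F(2,5,7) ≡ 9 (mod 11); P is NOT on the curve.

Evaluate F(2, 5, 7) term-by-term (mod 11).
  -3*X**2 ↦ -3·4·1·1 = -12
  3*X*Y ↦ 3·2·5·1 = 30
  -3*X*Z ↦ -3·2·1·7 = -42
  Y**2 ↦ 1·1·25·1 = 25
  -Y*Z ↦ -1·1·5·7 = -35
  2*Z**2 ↦ 2·1·1·49 = 98
Sum: F(2, 5, 7) = (-12) + (30) + (-42) + (25) + (-35) + (98) = 64.
Reducing mod 11: 64 ≡ 9 (mod 11).
Since F(a, b, c) ≡ 9 ≠ 0 (mod 11), P does NOT lie on the curve.


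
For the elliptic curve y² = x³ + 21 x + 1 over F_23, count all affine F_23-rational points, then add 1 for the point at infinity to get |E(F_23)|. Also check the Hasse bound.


Affine points = {(0, 1), (0, 22), (1, 0), (5, 1), (5, 22), (7, 10), (7, 13), (12, 7), (12, 16), (14, 7), (14, 16), (17, 2), (17, 21), (18, 1), (18, 22), (20, 7), (20, 16), (22, 5), (22, 18)}; affine count = 19; |E(F_23)| = 20.

Discriminant check: Δ ∝ 4a³ + 27b² = 4·21³ + 27·1² = 4·9261 + 27·1 ≡ 18 (mod 23). Nonzero ⇒ E is nonsingular.
For each x ∈ F_23, compute rhs = x³ + 21·x + 1 mod 23, then count y ∈ F_23 with y² ≡ rhs.
  x = 0: rhs = 1, matching y values: 1, 22 (2 points).
  x = 1: rhs = 0, matching y values: 0 (1 points).
  x = 2: rhs = 5, matching y values: none (0 points).
  x = 3: rhs = 22, matching y values: none (0 points).
  x = 4: rhs = 11, matching y values: none (0 points).
  x = 5: rhs = 1, matching y values: 1, 22 (2 points).
  x = 6: rhs = 21, matching y values: none (0 points).
  x = 7: rhs = 8, matching y values: 10, 13 (2 points).
  x = 8: rhs = 14, matching y values: none (0 points).
  x = 9: rhs = 22, matching y values: none (0 points).
  x = 10: rhs = 15, matching y values: none (0 points).
  x = 11: rhs = 22, matching y values: none (0 points).
  x = 12: rhs = 3, matching y values: 7, 16 (2 points).
  x = 13: rhs = 10, matching y values: none (0 points).
  x = 14: rhs = 3, matching y values: 7, 16 (2 points).
  x = 15: rhs = 11, matching y values: none (0 points).
  x = 16: rhs = 17, matching y values: none (0 points).
  x = 17: rhs = 4, matching y values: 2, 21 (2 points).
  x = 18: rhs = 1, matching y values: 1, 22 (2 points).
  x = 19: rhs = 14, matching y values: none (0 points).
  x = 20: rhs = 3, matching y values: 7, 16 (2 points).
  x = 21: rhs = 20, matching y values: none (0 points).
  x = 22: rhs = 2, matching y values: 5, 18 (2 points).
Total affine count: 19.
Full point count |E(F_23)| = 19 + 1 = 20.
Hasse bound: |20 − (23+1)| = |-4| = 4 ≤ 2√23 ≈ 9.5917 ✓.


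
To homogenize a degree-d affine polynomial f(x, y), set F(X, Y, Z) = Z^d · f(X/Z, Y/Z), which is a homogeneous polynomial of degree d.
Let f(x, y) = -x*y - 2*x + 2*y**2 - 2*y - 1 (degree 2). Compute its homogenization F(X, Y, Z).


F(X, Y, Z) = -X*Y - 2*X*Z + 2*Y**2 - 2*Y*Z - Z**2

deg(f) = 2.
Substitute x = X/Z, y = Y/Z into f, then multiply by Z^2.
  monomial -1·x^1·y^1 ↦ -1·X^1·Y^1·Z^0.
  monomial -2·x^1·y^0 ↦ -2·X^1·Y^0·Z^1.
  monomial 2·x^0·y^2 ↦ 2·X^0·Y^2·Z^0.
  monomial -2·x^0·y^1 ↦ -2·X^0·Y^1·Z^1.
  monomial -1·x^0·y^0 ↦ -1·X^0·Y^0·Z^2.
Collecting: F(X, Y, Z) = -X*Y - 2*X*Z + 2*Y**2 - 2*Y*Z - Z**2.


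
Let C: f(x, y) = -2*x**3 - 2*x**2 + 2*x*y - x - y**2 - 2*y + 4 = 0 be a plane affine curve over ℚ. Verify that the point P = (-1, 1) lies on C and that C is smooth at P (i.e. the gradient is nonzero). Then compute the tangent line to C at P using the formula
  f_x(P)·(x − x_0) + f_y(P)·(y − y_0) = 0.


Tangent line at P: -x - 6*y + 5 = 0.

Step 1: f(-1, 1) = 0, so P lies on C.
Step 2: partial derivatives
  f_x(x, y) = -6*x**2 - 4*x + 2*y - 1, f_y(x, y) = 2*x - 2*y - 2.
  f_x(P) = -1, f_y(P) = -6 (gradient nonzero, so P is smooth).
Step 3: tangent line at P: -1·(x − -1) + -6·(y − 1) = 0.
Expanding: -x - 6*y + 5 = 0.


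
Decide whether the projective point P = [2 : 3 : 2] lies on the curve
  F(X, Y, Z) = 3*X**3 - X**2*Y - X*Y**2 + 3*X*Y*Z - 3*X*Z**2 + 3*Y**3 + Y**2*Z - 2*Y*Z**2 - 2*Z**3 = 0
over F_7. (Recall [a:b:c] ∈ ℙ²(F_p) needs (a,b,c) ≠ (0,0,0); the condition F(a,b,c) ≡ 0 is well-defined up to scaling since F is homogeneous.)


F(2,3,2) ≡ 2 (mod 7); P is NOT on the curve.

Evaluate F(2, 3, 2) term-by-term (mod 7).
  3*X**3 ↦ 3·8·1·1 = 24
  -X**2*Y ↦ -1·4·3·1 = -12
  -X*Y**2 ↦ -1·2·9·1 = -18
  3*X*Y*Z ↦ 3·2·3·2 = 36
  -3*X*Z**2 ↦ -3·2·1·4 = -24
  3*Y**3 ↦ 3·1·27·1 = 81
  Y**2*Z ↦ 1·1·9·2 = 18
  -2*Y*Z**2 ↦ -2·1·3·4 = -24
  -2*Z**3 ↦ -2·1·1·8 = -16
Sum: F(2, 3, 2) = (24) + (-12) + (-18) + (36) + (-24) + (81) + (18) + (-24) + (-16) = 65.
Reducing mod 7: 65 ≡ 2 (mod 7).
Since F(a, b, c) ≡ 2 ≠ 0 (mod 7), P does NOT lie on the curve.


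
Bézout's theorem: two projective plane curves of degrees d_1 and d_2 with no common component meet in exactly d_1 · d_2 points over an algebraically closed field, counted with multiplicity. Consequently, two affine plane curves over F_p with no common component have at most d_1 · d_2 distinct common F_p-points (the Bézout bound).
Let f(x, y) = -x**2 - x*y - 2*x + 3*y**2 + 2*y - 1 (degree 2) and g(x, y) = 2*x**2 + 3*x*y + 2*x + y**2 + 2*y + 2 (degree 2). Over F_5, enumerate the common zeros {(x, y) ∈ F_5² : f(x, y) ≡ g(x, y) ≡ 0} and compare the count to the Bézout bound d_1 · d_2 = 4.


Common zeros: {(0, 2), (1, 2)}; count = 2; Bézout bound = 4.

deg(f) = 2, deg(g) = 2, so Bézout bound = 4.
Scan x ∈ F_5. For each x, list the y ∈ F_5 with f(x, y) ≡ 0 and those with g(x, y) ≡ 0 (mod 5); the common zeros in that column are the intersection.
  x = 0: f ≡ 0 at y ∈ {2, 4}; g ≡ 0 at y ∈ {1, 2}; common: {2}.
  x = 1: f ≡ 0 at y ∈ {1, 2}; g ≡ 0 at y ∈ {2, 3}; common: {2}.
  x = 2: f ≡ 0 at y ∈ ∅; g ≡ 0 at y ∈ ∅; common: ∅.
  x = 3: f ≡ 0 at y ∈ ∅; g ≡ 0 at y ∈ ∅; common: ∅.
  x = 4: f ≡ 0 at y ∈ {0, 4}; g ≡ 0 at y ∈ ∅; common: ∅.
Collecting: common zeros = {(0, 2), (1, 2)}, so the count is 2.
Comparison with the Bézout bound: 2 ≤ 4 = deg(f)·deg(g), as expected for curves with no common component (the affine F_5-count falls short of the bound because intersections may lie at infinity, over extension fields, or carry multiplicity).


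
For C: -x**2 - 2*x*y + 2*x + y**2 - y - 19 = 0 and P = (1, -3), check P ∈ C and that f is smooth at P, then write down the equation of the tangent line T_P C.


Tangent line at P: 6*x - 9*y - 33 = 0.

Step 1: f(1, -3) = 0, so P lies on C.
Step 2: partial derivatives
  f_x(x, y) = -2*x - 2*y + 2, f_y(x, y) = -2*x + 2*y - 1.
  f_x(P) = 6, f_y(P) = -9 (gradient nonzero, so P is smooth).
Step 3: tangent line at P: 6·(x − 1) + -9·(y − -3) = 0.
Expanding: 6*x - 9*y - 33 = 0.


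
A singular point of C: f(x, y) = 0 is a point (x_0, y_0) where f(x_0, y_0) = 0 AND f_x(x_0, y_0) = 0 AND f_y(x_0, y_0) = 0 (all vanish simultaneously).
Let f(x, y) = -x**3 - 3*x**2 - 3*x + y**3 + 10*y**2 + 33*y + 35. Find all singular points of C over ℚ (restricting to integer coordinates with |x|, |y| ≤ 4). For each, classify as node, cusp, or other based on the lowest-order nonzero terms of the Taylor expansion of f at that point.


Singular points: {(-1, -3)}; classification: cusp.

Compute partial derivatives:
  f_x = -3*x**2 - 6*x - 3.
  f_y = 3*y**2 + 20*y + 33.
Scan x_0 ∈ {−4, ..., 4}. For each x_0, f_y(x_0, y) is a polynomial in y; find its integer roots y ∈ {−4, ..., 4}, then test f_x and f at those candidates.
  x = -4: f_y(-4, y) = 3*y**2 + 20*y + 33; vanishes at y ∈ {-3}. (-4, -3): f_x = -27 ≠ 0.
  x = -3: f_y(-3, y) = 3*y**2 + 20*y + 33; vanishes at y ∈ {-3}. (-3, -3): f_x = -12 ≠ 0.
  x = -2: f_y(-2, y) = 3*y**2 + 20*y + 33; vanishes at y ∈ {-3}. (-2, -3): f_x = -3 ≠ 0.
  x = -1: f_y(-1, y) = 3*y**2 + 20*y + 33; vanishes at y ∈ {-3}. (-1, -3): f_x = 0, f = 0 — SINGULAR.
  x = 0: f_y(0, y) = 3*y**2 + 20*y + 33; vanishes at y ∈ {-3}. (0, -3): f_x = -3 ≠ 0.
  x = 1: f_y(1, y) = 3*y**2 + 20*y + 33; vanishes at y ∈ {-3}. (1, -3): f_x = -12 ≠ 0.
  x = 2: f_y(2, y) = 3*y**2 + 20*y + 33; vanishes at y ∈ {-3}. (2, -3): f_x = -27 ≠ 0.
  x = 3: f_y(3, y) = 3*y**2 + 20*y + 33; vanishes at y ∈ {-3}. (3, -3): f_x = -48 ≠ 0.
  x = 4: f_y(4, y) = 3*y**2 + 20*y + 33; vanishes at y ∈ {-3}. (4, -3): f_x = -75 ≠ 0.
Only singular point on the grid: (-1, -3).
Classify: substitute x = -1 + u, y = -3 + v and expand: f = -u**3 + v**3 + v**2.
No constant or linear terms (consistent with a singular point). Quadratic part: v**2. Cubic part: -u**3 + v**3.
The quadratic part v**2 is a perfect square, so there is a single (double) tangent line v = 0, i.e. y = -3. Restricting the cubic part to that line (v = 0) leaves -u**3 ≠ 0, so f is not divisible by v and the branch is v² ≈ u**3 to lowest order — this is a cusp.
Classification: cusp.


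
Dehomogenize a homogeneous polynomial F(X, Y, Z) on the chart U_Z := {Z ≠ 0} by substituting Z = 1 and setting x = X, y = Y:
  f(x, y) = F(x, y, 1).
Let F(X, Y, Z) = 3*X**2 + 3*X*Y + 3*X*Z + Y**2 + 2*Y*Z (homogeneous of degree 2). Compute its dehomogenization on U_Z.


f(x, y) = 3*x**2 + 3*x*y + 3*x + y**2 + 2*y

On U_Z we set Z = 1. Each monomial c·X^i·Y^j·Z^k in F becomes c·x^i·y^j·1^k = c·x^i·y^j.
Substituting Z = 1: F(X, Y, 1) = 3*x**2 + 3*x*y + 3*x + y**2 + 2*y.
Note: deg(f) ≤ deg(F) = 2; strict inequality happens when F is divisible by Z (lost terms).


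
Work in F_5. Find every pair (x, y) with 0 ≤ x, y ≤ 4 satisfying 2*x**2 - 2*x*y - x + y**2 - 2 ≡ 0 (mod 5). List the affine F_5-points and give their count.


Affine F_5-points: {(2, 2), (3, 2), (3, 4), (4, 4)}; count = 4.

For each of the 25 pairs (x, y) ∈ F_5², evaluate f(x, y) mod 5. Record the zeros.
  x = 0: [0↦3, 1↦4, 2↦2, 3↦2, 4↦4]  zeros at y ∈ ∅
  x = 1: [0↦4, 1↦3, 2↦4, 3↦2, 4↦2]  zeros at y ∈ ∅
  x = 2: [0↦4, 1↦1, 2↦0, 3↦1, 4↦4]  zeros at y ∈ {2}
  x = 3: [0↦3, 1↦3, 2↦0, 3↦4, 4↦0]  zeros at y ∈ {2, 4}
  x = 4: [0↦1, 1↦4, 2↦4, 3↦1, 4↦0]  zeros at y ∈ {4}
Collecting zeros: affine points = {(2, 2), (3, 2), (3, 4), (4, 4)}.
Total count |C(F_5)_aff| = 4.


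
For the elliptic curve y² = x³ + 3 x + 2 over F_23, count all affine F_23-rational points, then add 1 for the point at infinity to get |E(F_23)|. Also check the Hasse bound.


Affine points = {(0, 5), (0, 18), (1, 11), (1, 12), (2, 4), (2, 19), (4, 3), (4, 20), (5, 2), (5, 21), (6, 11), (6, 12), (8, 3), (8, 20), (11, 3), (11, 20), (12, 8), (12, 15), (15, 8), (15, 15), (16, 11), (16, 12), (18, 0), (19, 8), (19, 15), (20, 9), (20, 14)}; affine count = 27; |E(F_23)| = 28.

Discriminant check: Δ ∝ 4a³ + 27b² = 4·3³ + 27·2² = 4·27 + 27·4 ≡ 9 (mod 23). Nonzero ⇒ E is nonsingular.
For each x ∈ F_23, compute rhs = x³ + 3·x + 2 mod 23, then count y ∈ F_23 with y² ≡ rhs.
  x = 0: rhs = 2, matching y values: 5, 18 (2 points).
  x = 1: rhs = 6, matching y values: 11, 12 (2 points).
  x = 2: rhs = 16, matching y values: 4, 19 (2 points).
  x = 3: rhs = 15, matching y values: none (0 points).
  x = 4: rhs = 9, matching y values: 3, 20 (2 points).
  x = 5: rhs = 4, matching y values: 2, 21 (2 points).
  x = 6: rhs = 6, matching y values: 11, 12 (2 points).
  x = 7: rhs = 21, matching y values: none (0 points).
  x = 8: rhs = 9, matching y values: 3, 20 (2 points).
  x = 9: rhs = 22, matching y values: none (0 points).
  x = 10: rhs = 20, matching y values: none (0 points).
  x = 11: rhs = 9, matching y values: 3, 20 (2 points).
  x = 12: rhs = 18, matching y values: 8, 15 (2 points).
  x = 13: rhs = 7, matching y values: none (0 points).
  x = 14: rhs = 5, matching y values: none (0 points).
  x = 15: rhs = 18, matching y values: 8, 15 (2 points).
  x = 16: rhs = 6, matching y values: 11, 12 (2 points).
  x = 17: rhs = 21, matching y values: none (0 points).
  x = 18: rhs = 0, matching y values: 0 (1 points).
  x = 19: rhs = 18, matching y values: 8, 15 (2 points).
  x = 20: rhs = 12, matching y values: 9, 14 (2 points).
  x = 21: rhs = 11, matching y values: none (0 points).
  x = 22: rhs = 21, matching y values: none (0 points).
Total affine count: 27.
Full point count |E(F_23)| = 27 + 1 = 28.
Hasse bound: |28 − (23+1)| = |4| = 4 ≤ 2√23 ≈ 9.5917 ✓.


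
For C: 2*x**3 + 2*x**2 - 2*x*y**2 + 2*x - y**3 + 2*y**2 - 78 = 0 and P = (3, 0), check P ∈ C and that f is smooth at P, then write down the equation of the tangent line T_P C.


Tangent line at P: 68*x - 204 = 0.

Step 1: f(3, 0) = 0, so P lies on C.
Step 2: partial derivatives
  f_x(x, y) = 6*x**2 + 4*x - 2*y**2 + 2, f_y(x, y) = -4*x*y - 3*y**2 + 4*y.
  f_x(P) = 68, f_y(P) = 0 (gradient nonzero, so P is smooth).
Step 3: tangent line at P: 68·(x − 3) + 0·(y − 0) = 0.
Expanding: 68*x - 204 = 0.


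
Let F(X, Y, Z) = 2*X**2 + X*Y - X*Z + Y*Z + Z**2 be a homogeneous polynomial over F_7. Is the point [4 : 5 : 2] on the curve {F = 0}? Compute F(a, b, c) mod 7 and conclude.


F(4,5,2) ≡ 2 (mod 7); P is NOT on the curve.

Evaluate F(4, 5, 2) term-by-term (mod 7).
  2*X**2 ↦ 2·16·1·1 = 32
  X*Y ↦ 1·4·5·1 = 20
  -X*Z ↦ -1·4·1·2 = -8
  Y*Z ↦ 1·1·5·2 = 10
  Z**2 ↦ 1·1·1·4 = 4
Sum: F(4, 5, 2) = (32) + (20) + (-8) + (10) + (4) = 58.
Reducing mod 7: 58 ≡ 2 (mod 7).
Since F(a, b, c) ≡ 2 ≠ 0 (mod 7), P does NOT lie on the curve.


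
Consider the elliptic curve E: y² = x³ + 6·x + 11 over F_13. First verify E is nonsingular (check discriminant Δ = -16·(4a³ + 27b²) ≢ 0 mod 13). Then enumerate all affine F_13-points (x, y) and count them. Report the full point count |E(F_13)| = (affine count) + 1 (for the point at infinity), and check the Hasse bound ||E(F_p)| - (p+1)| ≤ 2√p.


Affine points = {(3, 2), (3, 11), (5, 6), (5, 7), (6, 4), (6, 9), (8, 5), (8, 8), (9, 1), (9, 12), (11, 2), (11, 11), (12, 2), (12, 11)}; affine count = 14; |E(F_13)| = 15.

Discriminant check: Δ ∝ 4a³ + 27b² = 4·6³ + 27·11² = 4·216 + 27·121 ≡ 10 (mod 13). Nonzero ⇒ E is nonsingular.
For each x ∈ F_13, compute rhs = x³ + 6·x + 11 mod 13, then count y ∈ F_13 with y² ≡ rhs.
  x = 0: rhs = 11, matching y values: none (0 points).
  x = 1: rhs = 5, matching y values: none (0 points).
  x = 2: rhs = 5, matching y values: none (0 points).
  x = 3: rhs = 4, matching y values: 2, 11 (2 points).
  x = 4: rhs = 8, matching y values: none (0 points).
  x = 5: rhs = 10, matching y values: 6, 7 (2 points).
  x = 6: rhs = 3, matching y values: 4, 9 (2 points).
  x = 7: rhs = 6, matching y values: none (0 points).
  x = 8: rhs = 12, matching y values: 5, 8 (2 points).
  x = 9: rhs = 1, matching y values: 1, 12 (2 points).
  x = 10: rhs = 5, matching y values: none (0 points).
  x = 11: rhs = 4, matching y values: 2, 11 (2 points).
  x = 12: rhs = 4, matching y values: 2, 11 (2 points).
Total affine count: 14.
Full point count |E(F_13)| = 14 + 1 = 15.
Hasse bound: |15 − (13+1)| = |1| = 1 ≤ 2√13 ≈ 7.2111 ✓.
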